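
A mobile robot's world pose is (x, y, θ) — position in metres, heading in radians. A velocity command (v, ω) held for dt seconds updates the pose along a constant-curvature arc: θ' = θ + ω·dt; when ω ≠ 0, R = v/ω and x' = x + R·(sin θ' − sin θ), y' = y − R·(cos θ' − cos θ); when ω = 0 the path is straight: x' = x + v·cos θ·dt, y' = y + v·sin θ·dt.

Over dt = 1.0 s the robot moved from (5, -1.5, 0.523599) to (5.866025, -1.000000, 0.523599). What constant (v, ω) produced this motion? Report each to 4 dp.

v = 1.0000, ω = 0.0000

Δθ = 0.523599 − 0.523599 = 0.000000
ω = Δθ/dt = 0.000000/1.0 = 0.0000
ω = 0 → v = (Δx·cos θ + Δy·sin θ)/dt = 1.0000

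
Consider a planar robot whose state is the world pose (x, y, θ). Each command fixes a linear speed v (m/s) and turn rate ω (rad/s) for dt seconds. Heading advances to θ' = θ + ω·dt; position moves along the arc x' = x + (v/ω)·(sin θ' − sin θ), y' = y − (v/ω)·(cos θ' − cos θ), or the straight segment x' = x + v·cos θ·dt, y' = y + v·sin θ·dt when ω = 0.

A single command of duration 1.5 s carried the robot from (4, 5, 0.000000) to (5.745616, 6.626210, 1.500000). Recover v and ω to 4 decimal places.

Δθ = 1.500000 − 0.000000 = 1.500000
ω = Δθ/dt = 1.500000/1.5 = 1.0000
R = Δx/(sin θ' − sin θ) = 1.7500
v = R·ω = 1.7500·1.0000 = 1.7500

v = 1.7500, ω = 1.0000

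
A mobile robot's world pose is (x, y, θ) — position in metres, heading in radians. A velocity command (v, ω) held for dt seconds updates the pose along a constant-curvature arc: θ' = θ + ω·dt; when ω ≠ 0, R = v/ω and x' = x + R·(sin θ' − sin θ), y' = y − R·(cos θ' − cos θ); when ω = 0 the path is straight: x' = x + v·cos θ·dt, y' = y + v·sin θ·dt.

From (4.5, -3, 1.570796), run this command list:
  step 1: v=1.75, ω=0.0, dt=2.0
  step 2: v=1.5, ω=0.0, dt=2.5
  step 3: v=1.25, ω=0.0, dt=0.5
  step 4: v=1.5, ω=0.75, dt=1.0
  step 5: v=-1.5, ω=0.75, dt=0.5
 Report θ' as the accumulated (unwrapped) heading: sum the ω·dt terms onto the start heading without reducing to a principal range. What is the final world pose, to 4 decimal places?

step 1: θ'=1.5708 (straight) → pose (4.5000, 0.5000, 1.5708)
step 2: θ'=1.5708 (straight) → pose (4.5000, 4.2500, 1.5708)
step 3: θ'=1.5708 (straight) → pose (4.5000, 4.8750, 1.5708)
step 4: θ'=2.3208 (R=2.0000) → pose (3.9634, 6.2383, 2.3208)
step 5: θ'=2.6958 (R=-2.0000) → pose (4.5644, 5.7970, 2.6958)

(4.5644, 5.7970, 2.6958)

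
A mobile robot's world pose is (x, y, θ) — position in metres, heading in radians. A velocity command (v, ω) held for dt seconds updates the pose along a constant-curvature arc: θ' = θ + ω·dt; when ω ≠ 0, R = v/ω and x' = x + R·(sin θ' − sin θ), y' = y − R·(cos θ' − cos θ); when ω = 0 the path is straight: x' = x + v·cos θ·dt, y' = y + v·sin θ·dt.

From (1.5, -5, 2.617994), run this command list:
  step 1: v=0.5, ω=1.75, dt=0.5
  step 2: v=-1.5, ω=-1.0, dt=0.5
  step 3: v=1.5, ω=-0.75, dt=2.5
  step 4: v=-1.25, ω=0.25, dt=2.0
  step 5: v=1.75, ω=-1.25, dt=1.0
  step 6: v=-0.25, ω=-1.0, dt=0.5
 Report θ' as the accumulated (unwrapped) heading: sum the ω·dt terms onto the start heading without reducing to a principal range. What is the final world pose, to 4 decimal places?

(0.7685, -3.1167, -0.1320)

step 1: θ'=3.4930 (R=0.2857) → pose (1.2588, -4.9792, 3.4930)
step 2: θ'=2.9930 (R=1.5000) → pose (1.9972, -4.9040, 2.9930)
step 3: θ'=1.1180 (R=-2.0000) → pose (0.4949, -2.0511, 1.1180)
step 4: θ'=1.6180 (R=-5.0000) → pose (-0.0035, -4.4745, 1.6180)
step 5: θ'=0.3680 (R=-1.4000) → pose (0.8913, -3.1021, 0.3680)
step 6: θ'=-0.1320 (R=0.2500) → pose (0.7685, -3.1167, -0.1320)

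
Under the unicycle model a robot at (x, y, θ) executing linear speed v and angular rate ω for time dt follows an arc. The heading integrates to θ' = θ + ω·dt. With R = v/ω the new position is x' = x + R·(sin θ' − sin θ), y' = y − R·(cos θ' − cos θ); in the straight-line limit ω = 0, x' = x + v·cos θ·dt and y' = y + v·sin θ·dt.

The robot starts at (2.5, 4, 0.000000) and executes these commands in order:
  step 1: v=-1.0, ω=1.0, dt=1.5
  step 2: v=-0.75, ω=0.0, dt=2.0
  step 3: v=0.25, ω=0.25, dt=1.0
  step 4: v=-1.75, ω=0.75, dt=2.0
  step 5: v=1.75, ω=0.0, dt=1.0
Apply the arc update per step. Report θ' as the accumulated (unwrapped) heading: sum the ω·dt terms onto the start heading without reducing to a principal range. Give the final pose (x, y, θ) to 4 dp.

(2.1916, -0.2696, 3.2500)

step 1: θ'=1.5000 (R=-1.0000) → pose (1.5025, 3.0707, 1.5000)
step 2: θ'=1.5000 (straight) → pose (1.3964, 1.5745, 1.5000)
step 3: θ'=1.7500 (R=1.0000) → pose (1.3829, 1.8235, 1.7500)
step 4: θ'=3.2500 (R=-2.3333) → pose (3.9313, -0.0803, 3.2500)
step 5: θ'=3.2500 (straight) → pose (2.1916, -0.2696, 3.2500)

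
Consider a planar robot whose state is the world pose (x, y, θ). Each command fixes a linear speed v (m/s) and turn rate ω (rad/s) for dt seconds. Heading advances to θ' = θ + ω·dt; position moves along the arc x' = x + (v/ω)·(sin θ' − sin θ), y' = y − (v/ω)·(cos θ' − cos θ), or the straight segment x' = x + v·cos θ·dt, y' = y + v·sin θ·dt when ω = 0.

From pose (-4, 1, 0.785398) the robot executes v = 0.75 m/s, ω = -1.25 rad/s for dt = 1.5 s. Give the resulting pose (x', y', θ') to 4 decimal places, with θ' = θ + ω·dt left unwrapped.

θ' = 0.7854 + -1.25·1.5 = -1.0896
R = v/ω = 0.75/-1.25 = -0.6000
x' = -4 + -0.6000·(sin -1.0896 − sin 0.7854) = -3.0439
y' = 1 − -0.6000·(cos -1.0896 − cos 0.7854) = 0.8534

(-3.0439, 0.8534, -1.0896)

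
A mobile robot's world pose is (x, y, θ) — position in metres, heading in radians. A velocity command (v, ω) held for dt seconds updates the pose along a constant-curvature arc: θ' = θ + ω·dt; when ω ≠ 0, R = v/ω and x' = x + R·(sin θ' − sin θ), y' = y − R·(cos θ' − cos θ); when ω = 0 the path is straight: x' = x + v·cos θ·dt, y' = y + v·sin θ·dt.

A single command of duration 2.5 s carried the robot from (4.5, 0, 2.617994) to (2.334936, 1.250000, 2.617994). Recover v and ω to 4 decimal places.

Δθ = 2.617994 − 2.617994 = 0.000000
ω = Δθ/dt = 0.000000/2.5 = 0.0000
ω = 0 → v = (Δx·cos θ + Δy·sin θ)/dt = 1.0000

v = 1.0000, ω = 0.0000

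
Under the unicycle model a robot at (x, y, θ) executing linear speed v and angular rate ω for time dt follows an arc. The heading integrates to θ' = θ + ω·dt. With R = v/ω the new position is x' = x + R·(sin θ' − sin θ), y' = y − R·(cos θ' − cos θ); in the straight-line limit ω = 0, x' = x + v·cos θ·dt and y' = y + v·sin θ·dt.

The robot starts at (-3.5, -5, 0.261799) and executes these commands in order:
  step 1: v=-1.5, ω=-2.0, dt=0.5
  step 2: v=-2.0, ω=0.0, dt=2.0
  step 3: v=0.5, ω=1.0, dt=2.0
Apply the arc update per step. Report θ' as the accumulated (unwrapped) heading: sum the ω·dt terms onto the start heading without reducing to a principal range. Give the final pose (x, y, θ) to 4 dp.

step 1: θ'=-0.7382 (R=0.7500) → pose (-4.1988, -4.8303, -0.7382)
step 2: θ'=-0.7382 (straight) → pose (-7.1576, -2.1385, -0.7382)
step 3: θ'=1.2618 (R=0.5000) → pose (-6.3448, -1.9207, 1.2618)

(-6.3448, -1.9207, 1.2618)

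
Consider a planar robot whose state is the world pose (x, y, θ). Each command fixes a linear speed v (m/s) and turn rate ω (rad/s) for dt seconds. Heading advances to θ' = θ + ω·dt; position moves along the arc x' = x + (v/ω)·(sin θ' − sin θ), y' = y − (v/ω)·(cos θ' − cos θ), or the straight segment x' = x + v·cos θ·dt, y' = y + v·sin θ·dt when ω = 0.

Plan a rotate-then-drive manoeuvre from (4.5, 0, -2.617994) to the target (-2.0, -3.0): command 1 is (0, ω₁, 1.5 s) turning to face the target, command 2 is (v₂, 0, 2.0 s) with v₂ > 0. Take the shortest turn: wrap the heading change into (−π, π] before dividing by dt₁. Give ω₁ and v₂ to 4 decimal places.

heading to target = atan2(-3−0, -2−4.5) = -2.7092
Δθ = wrap(-2.7092 − -2.6180) = -0.0912; ω₁ = Δθ/dt₁ = -0.0608
distance = √((-2−4.5)² + (-3−0)²) = 7.1589; v₂ = distance/dt₂ = 3.5795

ω₁ = -0.0608, v₂ = 3.5795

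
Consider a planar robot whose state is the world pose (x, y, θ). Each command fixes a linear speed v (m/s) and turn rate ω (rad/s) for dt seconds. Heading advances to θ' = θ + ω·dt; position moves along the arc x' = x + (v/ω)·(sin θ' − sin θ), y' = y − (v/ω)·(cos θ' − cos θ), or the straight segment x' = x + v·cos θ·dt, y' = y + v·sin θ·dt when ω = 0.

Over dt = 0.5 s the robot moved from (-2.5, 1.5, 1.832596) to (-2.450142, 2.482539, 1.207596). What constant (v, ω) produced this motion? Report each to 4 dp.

v = 2.0000, ω = -1.2500

Δθ = 1.207596 − 1.832596 = -0.625000
ω = Δθ/dt = -0.625000/0.5 = -1.2500
R = −Δy/(cos θ' − cos θ) = -1.6000
v = R·ω = -1.6000·-1.2500 = 2.0000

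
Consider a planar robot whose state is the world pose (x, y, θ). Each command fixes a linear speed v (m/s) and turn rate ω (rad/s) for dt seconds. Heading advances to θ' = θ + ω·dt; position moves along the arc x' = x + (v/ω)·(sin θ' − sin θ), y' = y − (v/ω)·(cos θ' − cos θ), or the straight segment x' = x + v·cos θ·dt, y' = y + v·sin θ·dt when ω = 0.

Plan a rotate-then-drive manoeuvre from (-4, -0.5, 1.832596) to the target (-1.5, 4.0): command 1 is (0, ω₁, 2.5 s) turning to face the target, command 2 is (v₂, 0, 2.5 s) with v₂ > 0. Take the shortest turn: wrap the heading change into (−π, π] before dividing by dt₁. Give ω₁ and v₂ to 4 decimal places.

heading to target = atan2(4−-0.5, -1.5−-4) = 1.0637
Δθ = wrap(1.0637 − 1.8326) = -0.7689; ω₁ = Δθ/dt₁ = -0.3076
distance = √((-1.5−-4)² + (4−-0.5)²) = 5.1478; v₂ = distance/dt₂ = 2.0591

ω₁ = -0.3076, v₂ = 2.0591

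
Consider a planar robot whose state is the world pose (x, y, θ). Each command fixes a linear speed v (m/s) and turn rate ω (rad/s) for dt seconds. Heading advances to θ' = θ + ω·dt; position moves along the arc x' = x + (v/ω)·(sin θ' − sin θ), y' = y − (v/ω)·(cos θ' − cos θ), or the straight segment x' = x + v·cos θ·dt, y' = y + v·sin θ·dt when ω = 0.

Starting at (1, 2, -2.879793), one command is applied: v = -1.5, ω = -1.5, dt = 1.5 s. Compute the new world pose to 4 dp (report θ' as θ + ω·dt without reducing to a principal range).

(2.1730, 0.6287, -5.1298)

θ' = -2.8798 + -1.5·1.5 = -5.1298
R = v/ω = -1.5/-1.5 = 1.0000
x' = 1 + 1.0000·(sin -5.1298 − sin -2.8798) = 2.1730
y' = 2 − 1.0000·(cos -5.1298 − cos -2.8798) = 0.6287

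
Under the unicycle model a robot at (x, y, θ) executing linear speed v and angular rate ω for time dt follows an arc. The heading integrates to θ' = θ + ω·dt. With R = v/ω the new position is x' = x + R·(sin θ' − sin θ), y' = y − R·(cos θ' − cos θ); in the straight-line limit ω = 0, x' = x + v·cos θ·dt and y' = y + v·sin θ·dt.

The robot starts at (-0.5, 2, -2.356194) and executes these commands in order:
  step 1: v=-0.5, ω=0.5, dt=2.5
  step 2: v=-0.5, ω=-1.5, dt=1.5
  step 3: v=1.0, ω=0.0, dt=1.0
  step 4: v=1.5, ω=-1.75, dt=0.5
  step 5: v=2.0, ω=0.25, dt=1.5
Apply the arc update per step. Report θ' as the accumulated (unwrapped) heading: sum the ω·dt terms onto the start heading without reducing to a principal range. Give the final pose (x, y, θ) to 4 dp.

(-3.3475, 6.6241, -3.8562)

step 1: θ'=-1.1062 (R=-1.0000) → pose (-0.3131, 3.1552, -1.1062)
step 2: θ'=-3.3562 (R=0.3333) → pose (0.0559, 3.6302, -3.3562)
step 3: θ'=-3.3562 (straight) → pose (-0.9212, 3.8432, -3.3562)
step 4: θ'=-4.2312 (R=-0.8571) → pose (-1.4985, 4.2839, -4.2312)
step 5: θ'=-3.8562 (R=8.0000) → pose (-3.3475, 6.6241, -3.8562)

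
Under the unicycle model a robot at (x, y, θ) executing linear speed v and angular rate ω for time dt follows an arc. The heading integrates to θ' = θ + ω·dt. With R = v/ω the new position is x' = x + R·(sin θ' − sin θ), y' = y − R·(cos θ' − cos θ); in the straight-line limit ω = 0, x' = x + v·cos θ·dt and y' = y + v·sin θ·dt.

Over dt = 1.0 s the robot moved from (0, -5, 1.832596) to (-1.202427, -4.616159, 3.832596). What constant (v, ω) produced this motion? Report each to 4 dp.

Δθ = 3.832596 − 1.832596 = 2.000000
ω = Δθ/dt = 2.000000/1.0 = 2.0000
R = Δx/(sin θ' − sin θ) = 0.7500
v = R·ω = 0.7500·2.0000 = 1.5000

v = 1.5000, ω = 2.0000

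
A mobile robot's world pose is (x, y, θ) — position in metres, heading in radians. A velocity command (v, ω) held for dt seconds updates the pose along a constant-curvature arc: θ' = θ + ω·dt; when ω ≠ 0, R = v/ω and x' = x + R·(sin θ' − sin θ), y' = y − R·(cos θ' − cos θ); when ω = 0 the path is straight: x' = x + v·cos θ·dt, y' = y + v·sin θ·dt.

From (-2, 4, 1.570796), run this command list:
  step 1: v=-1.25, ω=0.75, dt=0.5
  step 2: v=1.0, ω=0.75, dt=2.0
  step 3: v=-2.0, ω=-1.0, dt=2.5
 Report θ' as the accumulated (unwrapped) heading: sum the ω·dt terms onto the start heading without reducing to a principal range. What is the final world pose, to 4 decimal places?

step 1: θ'=1.9458 (R=-1.6667) → pose (-1.8842, 3.3895, 1.9458)
step 2: θ'=3.4458 (R=1.3333) → pose (-3.5242, 4.1733, 3.4458)
step 3: θ'=0.9458 (R=2.0000) → pose (-1.3032, 1.0949, 0.9458)

(-1.3032, 1.0949, 0.9458)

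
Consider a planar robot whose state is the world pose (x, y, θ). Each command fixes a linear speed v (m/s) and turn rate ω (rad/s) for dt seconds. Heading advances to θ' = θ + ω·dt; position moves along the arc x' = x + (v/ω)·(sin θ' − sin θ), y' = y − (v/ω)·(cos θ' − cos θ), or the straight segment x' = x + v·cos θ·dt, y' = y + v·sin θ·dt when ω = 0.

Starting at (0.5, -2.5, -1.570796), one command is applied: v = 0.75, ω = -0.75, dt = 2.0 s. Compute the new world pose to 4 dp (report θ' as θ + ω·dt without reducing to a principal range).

θ' = -1.5708 + -0.75·2.0 = -3.0708
R = v/ω = 0.75/-0.75 = -1.0000
x' = 0.5 + -1.0000·(sin -3.0708 − sin -1.5708) = -0.4293
y' = -2.5 − -1.0000·(cos -3.0708 − cos -1.5708) = -3.4975

(-0.4293, -3.4975, -3.0708)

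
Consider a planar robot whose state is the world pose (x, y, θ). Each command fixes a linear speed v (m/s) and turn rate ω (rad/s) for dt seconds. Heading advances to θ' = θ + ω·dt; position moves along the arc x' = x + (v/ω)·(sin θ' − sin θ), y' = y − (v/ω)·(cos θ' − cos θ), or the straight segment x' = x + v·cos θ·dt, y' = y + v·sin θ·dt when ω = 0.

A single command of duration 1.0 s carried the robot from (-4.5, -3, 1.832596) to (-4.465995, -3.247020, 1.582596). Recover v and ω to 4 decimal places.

Δθ = 1.582596 − 1.832596 = -0.250000
ω = Δθ/dt = -0.250000/1.0 = -0.2500
R = −Δy/(cos θ' − cos θ) = 1.0000
v = R·ω = 1.0000·-0.2500 = -0.2500

v = -0.2500, ω = -0.2500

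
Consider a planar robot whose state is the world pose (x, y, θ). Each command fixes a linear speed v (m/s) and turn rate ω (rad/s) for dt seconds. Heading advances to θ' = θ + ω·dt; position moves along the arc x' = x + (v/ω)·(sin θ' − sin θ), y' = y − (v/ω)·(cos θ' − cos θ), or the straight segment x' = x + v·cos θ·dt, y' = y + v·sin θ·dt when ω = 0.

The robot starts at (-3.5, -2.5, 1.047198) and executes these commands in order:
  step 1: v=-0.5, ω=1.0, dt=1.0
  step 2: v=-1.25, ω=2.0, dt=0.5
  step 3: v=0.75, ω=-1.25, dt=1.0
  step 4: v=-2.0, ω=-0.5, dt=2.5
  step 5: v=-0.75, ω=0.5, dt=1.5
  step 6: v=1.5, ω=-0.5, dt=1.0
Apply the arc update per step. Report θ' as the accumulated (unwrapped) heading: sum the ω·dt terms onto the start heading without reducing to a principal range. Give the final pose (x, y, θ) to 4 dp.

(-5.2812, -6.7562, 0.7972)

step 1: θ'=2.0472 (R=-0.5000) → pose (-3.5113, -2.9793, 2.0472)
step 2: θ'=3.0472 (R=-0.6250) → pose (-3.0148, -3.3149, 3.0472)
step 3: θ'=1.7972 (R=-0.6000) → pose (-3.5430, -2.8522, 1.7972)
step 4: θ'=0.5472 (R=4.0000) → pose (-5.3597, -7.1661, 0.5472)
step 5: θ'=1.2972 (R=-1.5000) → pose (-6.0234, -8.0418, 1.2972)
step 6: θ'=0.7972 (R=-3.0000) → pose (-5.2812, -6.7562, 0.7972)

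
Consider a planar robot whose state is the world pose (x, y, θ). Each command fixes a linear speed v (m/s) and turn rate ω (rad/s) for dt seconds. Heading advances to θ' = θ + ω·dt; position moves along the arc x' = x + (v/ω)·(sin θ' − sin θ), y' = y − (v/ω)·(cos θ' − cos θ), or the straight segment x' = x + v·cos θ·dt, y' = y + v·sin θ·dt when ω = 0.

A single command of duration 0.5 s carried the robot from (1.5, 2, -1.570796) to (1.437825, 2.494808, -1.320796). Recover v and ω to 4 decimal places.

v = -1.0000, ω = 0.5000

Δθ = -1.320796 − -1.570796 = 0.250000
ω = Δθ/dt = 0.250000/0.5 = 0.5000
R = −Δy/(cos θ' − cos θ) = -2.0000
v = R·ω = -2.0000·0.5000 = -1.0000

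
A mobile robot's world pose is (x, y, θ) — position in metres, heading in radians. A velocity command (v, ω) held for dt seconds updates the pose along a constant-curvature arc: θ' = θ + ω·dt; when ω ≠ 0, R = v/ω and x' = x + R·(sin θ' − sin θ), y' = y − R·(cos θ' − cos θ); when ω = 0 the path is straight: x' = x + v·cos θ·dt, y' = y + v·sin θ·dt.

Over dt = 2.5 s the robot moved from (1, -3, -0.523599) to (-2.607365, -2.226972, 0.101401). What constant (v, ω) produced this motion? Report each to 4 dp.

Δθ = 0.101401 − -0.523599 = 0.625000
ω = Δθ/dt = 0.625000/2.5 = 0.2500
R = Δx/(sin θ' − sin θ) = -6.0000
v = R·ω = -6.0000·0.2500 = -1.5000

v = -1.5000, ω = 0.2500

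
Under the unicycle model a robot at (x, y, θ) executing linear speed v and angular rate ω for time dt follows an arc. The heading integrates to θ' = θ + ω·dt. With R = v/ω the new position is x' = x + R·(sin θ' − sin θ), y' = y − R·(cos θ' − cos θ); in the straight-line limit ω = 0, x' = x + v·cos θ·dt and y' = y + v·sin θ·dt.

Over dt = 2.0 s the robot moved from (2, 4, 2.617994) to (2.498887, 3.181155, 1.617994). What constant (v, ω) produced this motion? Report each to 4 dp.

v = -0.5000, ω = -0.5000

Δθ = 1.617994 − 2.617994 = -1.000000
ω = Δθ/dt = -1.000000/2.0 = -0.5000
R = −Δy/(cos θ' − cos θ) = 1.0000
v = R·ω = 1.0000·-0.5000 = -0.5000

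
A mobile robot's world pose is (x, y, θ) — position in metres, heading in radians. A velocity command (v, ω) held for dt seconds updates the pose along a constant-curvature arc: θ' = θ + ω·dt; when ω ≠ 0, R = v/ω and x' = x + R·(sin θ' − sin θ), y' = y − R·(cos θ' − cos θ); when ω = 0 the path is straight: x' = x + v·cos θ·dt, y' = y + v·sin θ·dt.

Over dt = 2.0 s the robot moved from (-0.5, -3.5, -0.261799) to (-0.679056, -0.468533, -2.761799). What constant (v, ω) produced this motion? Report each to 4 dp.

Δθ = -2.761799 − -0.261799 = -2.500000
ω = Δθ/dt = -2.500000/2.0 = -1.2500
R = −Δy/(cos θ' − cos θ) = 1.6000
v = R·ω = 1.6000·-1.2500 = -2.0000

v = -2.0000, ω = -1.2500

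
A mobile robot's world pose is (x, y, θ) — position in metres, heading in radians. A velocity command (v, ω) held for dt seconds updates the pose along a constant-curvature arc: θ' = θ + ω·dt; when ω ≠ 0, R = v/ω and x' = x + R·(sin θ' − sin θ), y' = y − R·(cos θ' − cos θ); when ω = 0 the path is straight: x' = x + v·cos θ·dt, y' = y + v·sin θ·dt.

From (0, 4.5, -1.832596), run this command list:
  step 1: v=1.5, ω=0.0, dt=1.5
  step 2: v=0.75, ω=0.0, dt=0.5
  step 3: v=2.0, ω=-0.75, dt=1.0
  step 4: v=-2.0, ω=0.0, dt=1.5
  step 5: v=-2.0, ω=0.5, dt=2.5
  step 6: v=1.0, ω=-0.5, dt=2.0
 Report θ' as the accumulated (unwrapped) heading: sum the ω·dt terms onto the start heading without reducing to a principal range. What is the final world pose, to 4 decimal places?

step 1: θ'=-1.8326 (straight) → pose (-0.5823, 2.3267, -1.8326)
step 2: θ'=-1.8326 (straight) → pose (-0.6794, 1.9644, -1.8326)
step 3: θ'=-2.5826 (R=-2.6667) → pose (-1.8410, 0.3939, -2.5826)
step 4: θ'=-2.5826 (straight) → pose (0.7024, 1.9849, -2.5826)
step 5: θ'=-1.3326 (R=-4.0000) → pose (2.4681, 6.3198, -1.3326)
step 6: θ'=-2.3326 (R=-2.0000) → pose (1.9718, 4.4675, -2.3326)

(1.9718, 4.4675, -2.3326)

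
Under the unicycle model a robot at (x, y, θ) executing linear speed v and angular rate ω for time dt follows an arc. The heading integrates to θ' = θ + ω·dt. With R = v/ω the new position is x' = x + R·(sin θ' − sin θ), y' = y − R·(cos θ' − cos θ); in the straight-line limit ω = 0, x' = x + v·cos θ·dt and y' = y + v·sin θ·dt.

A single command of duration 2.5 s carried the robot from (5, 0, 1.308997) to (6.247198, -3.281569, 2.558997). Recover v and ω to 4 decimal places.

v = -1.5000, ω = 0.5000

Δθ = 2.558997 − 1.308997 = 1.250000
ω = Δθ/dt = 1.250000/2.5 = 0.5000
R = −Δy/(cos θ' − cos θ) = -3.0000
v = R·ω = -3.0000·0.5000 = -1.5000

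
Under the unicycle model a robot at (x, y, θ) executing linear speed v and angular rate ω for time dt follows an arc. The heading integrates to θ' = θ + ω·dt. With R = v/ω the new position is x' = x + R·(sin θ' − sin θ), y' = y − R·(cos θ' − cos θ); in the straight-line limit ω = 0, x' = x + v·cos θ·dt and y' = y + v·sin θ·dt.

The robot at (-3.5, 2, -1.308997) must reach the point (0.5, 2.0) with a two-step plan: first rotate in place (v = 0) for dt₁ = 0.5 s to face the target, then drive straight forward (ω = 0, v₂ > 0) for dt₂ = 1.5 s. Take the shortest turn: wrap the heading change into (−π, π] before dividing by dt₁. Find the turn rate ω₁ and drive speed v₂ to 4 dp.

ω₁ = 2.6180, v₂ = 2.6667

heading to target = atan2(2−2, 0.5−-3.5) = 0.0000
Δθ = wrap(0.0000 − -1.3090) = 1.3090; ω₁ = Δθ/dt₁ = 2.6180
distance = √((0.5−-3.5)² + (2−2)²) = 4.0000; v₂ = distance/dt₂ = 2.6667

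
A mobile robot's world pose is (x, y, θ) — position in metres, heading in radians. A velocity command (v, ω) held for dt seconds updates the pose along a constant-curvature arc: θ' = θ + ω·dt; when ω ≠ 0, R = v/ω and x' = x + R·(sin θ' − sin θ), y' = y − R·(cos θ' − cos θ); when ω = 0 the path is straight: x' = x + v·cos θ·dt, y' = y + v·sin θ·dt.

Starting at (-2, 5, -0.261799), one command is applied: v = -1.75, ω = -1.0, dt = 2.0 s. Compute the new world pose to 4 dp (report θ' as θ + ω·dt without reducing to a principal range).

(-2.8956, 7.8057, -2.2618)

θ' = -0.2618 + -1.0·2.0 = -2.2618
R = v/ω = -1.75/-1.0 = 1.7500
x' = -2 + 1.7500·(sin -2.2618 − sin -0.2618) = -2.8956
y' = 5 − 1.7500·(cos -2.2618 − cos -0.2618) = 7.8057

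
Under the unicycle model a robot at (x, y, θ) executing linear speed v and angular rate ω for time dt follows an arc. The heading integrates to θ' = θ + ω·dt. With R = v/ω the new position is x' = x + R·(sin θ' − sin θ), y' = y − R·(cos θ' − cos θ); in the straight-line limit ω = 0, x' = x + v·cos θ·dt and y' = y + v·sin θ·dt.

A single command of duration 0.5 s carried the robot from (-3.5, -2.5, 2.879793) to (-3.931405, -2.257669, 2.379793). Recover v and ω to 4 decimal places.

Δθ = 2.379793 − 2.879793 = -0.500000
ω = Δθ/dt = -0.500000/0.5 = -1.0000
R = Δx/(sin θ' − sin θ) = -1.0000
v = R·ω = -1.0000·-1.0000 = 1.0000

v = 1.0000, ω = -1.0000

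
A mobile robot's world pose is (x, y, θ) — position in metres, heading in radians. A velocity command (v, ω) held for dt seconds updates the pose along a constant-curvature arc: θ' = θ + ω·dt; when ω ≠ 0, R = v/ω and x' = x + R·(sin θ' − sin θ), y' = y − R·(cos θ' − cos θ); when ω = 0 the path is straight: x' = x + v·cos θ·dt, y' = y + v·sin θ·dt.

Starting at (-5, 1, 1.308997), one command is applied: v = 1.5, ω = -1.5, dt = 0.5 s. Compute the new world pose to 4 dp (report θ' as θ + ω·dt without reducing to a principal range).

(-4.5644, 1.5890, 0.5590)

θ' = 1.3090 + -1.5·0.5 = 0.5590
R = v/ω = 1.5/-1.5 = -1.0000
x' = -5 + -1.0000·(sin 0.5590 − sin 1.3090) = -4.5644
y' = 1 − -1.0000·(cos 0.5590 − cos 1.3090) = 1.5890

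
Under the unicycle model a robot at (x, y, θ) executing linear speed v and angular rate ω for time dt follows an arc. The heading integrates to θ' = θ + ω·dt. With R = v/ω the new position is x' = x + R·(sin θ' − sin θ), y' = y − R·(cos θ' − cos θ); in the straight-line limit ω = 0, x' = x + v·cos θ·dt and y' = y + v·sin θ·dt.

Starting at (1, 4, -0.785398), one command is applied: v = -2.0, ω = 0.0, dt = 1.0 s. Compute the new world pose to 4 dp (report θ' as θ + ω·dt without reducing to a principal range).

θ' = -0.7854 + 0.0·1.0 = -0.7854
ω = 0 → straight: x' = 1 + -2.0·cos(-0.7854)·1.0 = -0.4142
y' = 4 + -2.0·sin(-0.7854)·1.0 = 5.4142

(-0.4142, 5.4142, -0.7854)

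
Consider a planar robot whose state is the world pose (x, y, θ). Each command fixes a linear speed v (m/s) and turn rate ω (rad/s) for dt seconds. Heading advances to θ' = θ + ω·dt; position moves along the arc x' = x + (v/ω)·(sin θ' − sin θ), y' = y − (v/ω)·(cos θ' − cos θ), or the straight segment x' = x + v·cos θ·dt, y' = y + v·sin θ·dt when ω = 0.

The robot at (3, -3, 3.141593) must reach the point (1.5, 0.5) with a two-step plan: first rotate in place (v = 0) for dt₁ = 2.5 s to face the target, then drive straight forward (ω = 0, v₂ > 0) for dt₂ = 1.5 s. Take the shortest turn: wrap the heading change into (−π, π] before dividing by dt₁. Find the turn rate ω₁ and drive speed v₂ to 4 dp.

ω₁ = -0.4664, v₂ = 2.5386

heading to target = atan2(0.5−-3, 1.5−3) = 1.9757
Δθ = wrap(1.9757 − 3.1416) = -1.1659; ω₁ = Δθ/dt₁ = -0.4664
distance = √((1.5−3)² + (0.5−-3)²) = 3.8079; v₂ = distance/dt₂ = 2.5386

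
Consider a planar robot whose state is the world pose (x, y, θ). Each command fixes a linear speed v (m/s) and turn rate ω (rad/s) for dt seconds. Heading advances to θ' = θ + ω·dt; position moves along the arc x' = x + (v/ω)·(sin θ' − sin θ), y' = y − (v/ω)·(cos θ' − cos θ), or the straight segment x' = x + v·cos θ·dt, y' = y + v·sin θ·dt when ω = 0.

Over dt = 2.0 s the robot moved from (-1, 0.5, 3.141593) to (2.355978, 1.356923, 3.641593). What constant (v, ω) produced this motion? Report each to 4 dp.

v = -1.7500, ω = 0.2500

Δθ = 3.641593 − 3.141593 = 0.500000
ω = Δθ/dt = 0.500000/2.0 = 0.2500
R = Δx/(sin θ' − sin θ) = -7.0000
v = R·ω = -7.0000·0.2500 = -1.7500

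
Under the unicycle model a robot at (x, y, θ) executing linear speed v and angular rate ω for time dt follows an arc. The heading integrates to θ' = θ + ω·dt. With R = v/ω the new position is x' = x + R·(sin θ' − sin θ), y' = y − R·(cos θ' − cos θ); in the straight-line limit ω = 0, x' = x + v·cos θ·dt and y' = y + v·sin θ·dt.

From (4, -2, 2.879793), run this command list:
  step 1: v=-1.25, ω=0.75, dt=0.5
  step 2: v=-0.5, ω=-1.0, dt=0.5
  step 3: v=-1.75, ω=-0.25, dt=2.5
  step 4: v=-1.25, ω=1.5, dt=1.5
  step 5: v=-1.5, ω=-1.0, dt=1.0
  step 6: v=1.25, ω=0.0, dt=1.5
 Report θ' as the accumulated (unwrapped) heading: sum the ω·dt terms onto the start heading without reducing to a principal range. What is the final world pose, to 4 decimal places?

(8.8946, -4.1550, 3.3798)

step 1: θ'=3.2548 (R=-1.6667) → pose (4.6196, -2.0461, 3.2548)
step 2: θ'=2.7548 (R=0.5000) → pose (4.8647, -2.0799, 2.7548)
step 3: θ'=2.1298 (R=7.0000) → pose (8.1587, -4.8504, 2.1298)
step 4: θ'=4.3798 (R=-0.8333) → pose (9.6528, -4.6805, 4.3798)
step 5: θ'=3.3798 (R=1.5000) → pose (10.7167, -3.7126, 3.3798)
step 6: θ'=3.3798 (straight) → pose (8.8946, -4.1550, 3.3798)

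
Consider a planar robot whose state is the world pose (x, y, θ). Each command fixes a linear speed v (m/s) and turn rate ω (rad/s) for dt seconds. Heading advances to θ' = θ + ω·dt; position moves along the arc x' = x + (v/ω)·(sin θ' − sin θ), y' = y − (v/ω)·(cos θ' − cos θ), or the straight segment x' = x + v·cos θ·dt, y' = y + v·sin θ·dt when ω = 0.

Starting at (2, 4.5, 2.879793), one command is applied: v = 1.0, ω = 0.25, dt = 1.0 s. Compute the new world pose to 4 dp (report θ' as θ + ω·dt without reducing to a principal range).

θ' = 2.8798 + 0.25·1.0 = 3.1298
R = v/ω = 1.0/0.25 = 4.0000
x' = 2 + 4.0000·(sin 3.1298 − sin 2.8798) = 1.0119
y' = 4.5 − 4.0000·(cos 3.1298 − cos 2.8798) = 4.6360

(1.0119, 4.6360, 3.1298)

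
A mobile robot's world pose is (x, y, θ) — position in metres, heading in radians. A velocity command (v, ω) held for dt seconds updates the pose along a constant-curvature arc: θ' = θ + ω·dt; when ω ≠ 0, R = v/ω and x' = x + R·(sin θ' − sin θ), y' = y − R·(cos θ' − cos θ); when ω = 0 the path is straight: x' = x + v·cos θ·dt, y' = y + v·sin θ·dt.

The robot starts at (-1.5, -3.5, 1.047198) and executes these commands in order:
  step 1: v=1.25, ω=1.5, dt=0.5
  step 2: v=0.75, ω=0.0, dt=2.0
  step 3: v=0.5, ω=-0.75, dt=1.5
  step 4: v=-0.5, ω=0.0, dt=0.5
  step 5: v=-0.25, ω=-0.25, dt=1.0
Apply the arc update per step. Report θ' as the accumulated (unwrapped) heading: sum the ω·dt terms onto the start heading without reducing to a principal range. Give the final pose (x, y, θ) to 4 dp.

(-1.9204, -1.0487, 0.4222)

step 1: θ'=1.7972 (R=0.8333) → pose (-1.4096, -2.8963, 1.7972)
step 2: θ'=1.7972 (straight) → pose (-1.7463, -1.4346, 1.7972)
step 3: θ'=0.6722 (R=-0.6667) → pose (-1.5118, -0.7633, 0.6722)
step 4: θ'=0.6722 (straight) → pose (-1.7074, -0.9189, 0.6722)
step 5: θ'=0.4222 (R=1.0000) → pose (-1.9204, -1.0487, 0.4222)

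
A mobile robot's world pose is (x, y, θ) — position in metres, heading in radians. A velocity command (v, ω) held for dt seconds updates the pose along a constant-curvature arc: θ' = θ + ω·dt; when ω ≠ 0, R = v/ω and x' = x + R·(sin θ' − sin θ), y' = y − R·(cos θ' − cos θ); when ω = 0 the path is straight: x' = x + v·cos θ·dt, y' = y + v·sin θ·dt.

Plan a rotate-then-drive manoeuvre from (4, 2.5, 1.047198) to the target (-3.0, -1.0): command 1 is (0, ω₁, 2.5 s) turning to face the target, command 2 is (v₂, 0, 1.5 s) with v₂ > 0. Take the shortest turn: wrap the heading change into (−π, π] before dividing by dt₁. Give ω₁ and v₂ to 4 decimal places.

heading to target = atan2(-1−2.5, -3−4) = -2.6779
Δθ = wrap(-2.6779 − 1.0472) = 2.5580; ω₁ = Δθ/dt₁ = 1.0232
distance = √((-3−4)² + (-1−2.5)²) = 7.8262; v₂ = distance/dt₂ = 5.2175

ω₁ = 1.0232, v₂ = 5.2175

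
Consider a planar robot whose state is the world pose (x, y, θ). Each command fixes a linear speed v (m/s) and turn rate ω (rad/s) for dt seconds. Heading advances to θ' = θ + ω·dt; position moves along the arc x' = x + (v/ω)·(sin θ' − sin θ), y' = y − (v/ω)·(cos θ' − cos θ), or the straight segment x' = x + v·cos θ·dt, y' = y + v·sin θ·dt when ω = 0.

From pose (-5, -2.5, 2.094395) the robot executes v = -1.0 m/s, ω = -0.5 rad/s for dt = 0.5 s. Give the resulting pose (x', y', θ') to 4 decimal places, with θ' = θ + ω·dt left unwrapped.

θ' = 2.0944 + -0.5·0.5 = 1.8444
R = v/ω = -1.0/-0.5 = 2.0000
x' = -5 + 2.0000·(sin 1.8444 − sin 2.0944) = -4.8064
y' = -2.5 − 2.0000·(cos 1.8444 − cos 2.0944) = -2.9596

(-4.8064, -2.9596, 1.8444)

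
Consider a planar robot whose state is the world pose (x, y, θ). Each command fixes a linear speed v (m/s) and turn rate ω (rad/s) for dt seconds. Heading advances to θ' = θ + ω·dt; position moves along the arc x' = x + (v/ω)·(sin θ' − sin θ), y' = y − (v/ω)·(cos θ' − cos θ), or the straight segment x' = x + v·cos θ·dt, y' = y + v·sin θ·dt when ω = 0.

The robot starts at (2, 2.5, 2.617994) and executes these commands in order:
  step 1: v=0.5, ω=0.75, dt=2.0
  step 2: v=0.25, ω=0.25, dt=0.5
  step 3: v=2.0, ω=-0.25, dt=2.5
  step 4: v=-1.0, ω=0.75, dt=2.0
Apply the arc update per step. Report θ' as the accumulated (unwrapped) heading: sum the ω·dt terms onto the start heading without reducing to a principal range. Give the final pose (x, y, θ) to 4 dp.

(-1.8014, 0.4089, 5.1180)

step 1: θ'=4.1180 (R=0.6667) → pose (1.1143, 2.2960, 4.1180)
step 2: θ'=4.2430 (R=1.0000) → pose (1.0510, 2.1883, 4.2430)
step 3: θ'=3.6180 (R=-8.0000) → pose (-2.4151, -1.3021, 3.6180)
step 4: θ'=5.1180 (R=-1.3333) → pose (-1.8014, 0.4089, 5.1180)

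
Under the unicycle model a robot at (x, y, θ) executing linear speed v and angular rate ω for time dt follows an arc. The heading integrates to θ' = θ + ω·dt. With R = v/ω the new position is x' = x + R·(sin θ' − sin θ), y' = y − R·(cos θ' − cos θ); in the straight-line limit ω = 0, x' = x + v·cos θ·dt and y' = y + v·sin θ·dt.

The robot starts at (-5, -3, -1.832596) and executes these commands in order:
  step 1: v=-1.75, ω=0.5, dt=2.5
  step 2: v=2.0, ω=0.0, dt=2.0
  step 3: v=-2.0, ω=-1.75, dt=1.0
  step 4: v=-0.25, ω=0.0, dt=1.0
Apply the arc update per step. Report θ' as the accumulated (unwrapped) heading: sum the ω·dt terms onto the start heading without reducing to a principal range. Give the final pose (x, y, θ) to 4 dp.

step 1: θ'=-0.5826 (R=-3.5000) → pose (-6.4551, 0.8285, -0.5826)
step 2: θ'=-0.5826 (straight) → pose (-3.1149, -1.3723, -0.5826)
step 3: θ'=-2.3326 (R=1.1429) → pose (-3.3131, 0.3709, -2.3326)
step 4: θ'=-2.3326 (straight) → pose (-3.1405, 0.5518, -2.3326)

(-3.1405, 0.5518, -2.3326)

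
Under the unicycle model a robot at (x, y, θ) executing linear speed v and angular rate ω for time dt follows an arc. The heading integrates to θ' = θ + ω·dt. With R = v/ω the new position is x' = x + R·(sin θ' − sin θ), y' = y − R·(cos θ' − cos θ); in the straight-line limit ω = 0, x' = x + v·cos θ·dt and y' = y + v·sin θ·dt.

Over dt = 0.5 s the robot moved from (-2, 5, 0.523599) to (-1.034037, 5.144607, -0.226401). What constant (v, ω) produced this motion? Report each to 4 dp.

Δθ = -0.226401 − 0.523599 = -0.750000
ω = Δθ/dt = -0.750000/0.5 = -1.5000
R = Δx/(sin θ' − sin θ) = -1.3333
v = R·ω = -1.3333·-1.5000 = 2.0000

v = 2.0000, ω = -1.5000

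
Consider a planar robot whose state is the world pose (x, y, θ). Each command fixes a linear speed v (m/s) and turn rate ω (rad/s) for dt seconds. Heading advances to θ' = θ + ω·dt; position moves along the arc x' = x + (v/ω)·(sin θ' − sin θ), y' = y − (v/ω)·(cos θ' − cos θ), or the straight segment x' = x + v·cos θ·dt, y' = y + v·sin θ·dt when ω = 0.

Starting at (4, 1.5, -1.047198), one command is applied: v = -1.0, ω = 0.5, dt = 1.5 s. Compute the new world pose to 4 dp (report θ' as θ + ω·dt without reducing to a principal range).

(2.8536, 2.4123, -0.2972)

θ' = -1.0472 + 0.5·1.5 = -0.2972
R = v/ω = -1.0/0.5 = -2.0000
x' = 4 + -2.0000·(sin -0.2972 − sin -1.0472) = 2.8536
y' = 1.5 − -2.0000·(cos -0.2972 − cos -1.0472) = 2.4123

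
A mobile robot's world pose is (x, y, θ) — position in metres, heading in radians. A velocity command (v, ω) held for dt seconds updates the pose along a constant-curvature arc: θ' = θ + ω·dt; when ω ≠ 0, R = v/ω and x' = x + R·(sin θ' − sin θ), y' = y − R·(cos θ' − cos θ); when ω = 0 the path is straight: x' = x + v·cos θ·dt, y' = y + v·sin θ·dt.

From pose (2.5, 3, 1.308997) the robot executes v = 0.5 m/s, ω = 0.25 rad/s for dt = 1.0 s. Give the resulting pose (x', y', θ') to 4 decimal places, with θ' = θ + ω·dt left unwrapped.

(2.5680, 3.4940, 1.5590)

θ' = 1.3090 + 0.25·1.0 = 1.5590
R = v/ω = 0.5/0.25 = 2.0000
x' = 2.5 + 2.0000·(sin 1.5590 − sin 1.3090) = 2.5680
y' = 3 − 2.0000·(cos 1.5590 − cos 1.3090) = 3.4940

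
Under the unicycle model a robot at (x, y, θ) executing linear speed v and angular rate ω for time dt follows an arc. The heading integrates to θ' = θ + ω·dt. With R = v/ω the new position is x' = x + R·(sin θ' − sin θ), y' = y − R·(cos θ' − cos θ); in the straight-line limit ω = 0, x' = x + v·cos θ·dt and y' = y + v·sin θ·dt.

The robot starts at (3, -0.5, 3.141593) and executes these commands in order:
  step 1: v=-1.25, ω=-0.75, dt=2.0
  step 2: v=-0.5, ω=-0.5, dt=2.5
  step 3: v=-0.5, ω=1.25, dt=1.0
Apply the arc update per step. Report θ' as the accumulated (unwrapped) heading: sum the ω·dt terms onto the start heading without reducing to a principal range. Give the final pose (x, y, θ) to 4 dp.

(3.8003, -3.4418, 1.6416)

step 1: θ'=1.6416 (R=1.6667) → pose (4.6625, -2.0488, 1.6416)
step 2: θ'=0.3916 (R=1.0000) → pose (4.0467, -3.0438, 0.3916)
step 3: θ'=1.6416 (R=-0.4000) → pose (3.8003, -3.4418, 1.6416)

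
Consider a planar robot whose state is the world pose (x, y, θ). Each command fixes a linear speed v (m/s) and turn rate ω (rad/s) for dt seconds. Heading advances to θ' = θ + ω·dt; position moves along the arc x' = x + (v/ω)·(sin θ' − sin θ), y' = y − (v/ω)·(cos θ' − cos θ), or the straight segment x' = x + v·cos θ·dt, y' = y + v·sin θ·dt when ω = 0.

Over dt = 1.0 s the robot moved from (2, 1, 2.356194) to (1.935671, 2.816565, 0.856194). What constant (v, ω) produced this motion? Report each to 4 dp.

v = 2.0000, ω = -1.5000

Δθ = 0.856194 − 2.356194 = -1.500000
ω = Δθ/dt = -1.500000/1.0 = -1.5000
R = −Δy/(cos θ' − cos θ) = -1.3333
v = R·ω = -1.3333·-1.5000 = 2.0000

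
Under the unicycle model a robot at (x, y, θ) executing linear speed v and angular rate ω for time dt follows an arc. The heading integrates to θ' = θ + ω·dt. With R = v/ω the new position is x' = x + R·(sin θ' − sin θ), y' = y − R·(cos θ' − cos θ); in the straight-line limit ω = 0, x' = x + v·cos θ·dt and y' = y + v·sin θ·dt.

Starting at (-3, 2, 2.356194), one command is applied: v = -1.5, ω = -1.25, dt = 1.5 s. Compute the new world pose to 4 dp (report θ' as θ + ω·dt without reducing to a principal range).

θ' = 2.3562 + -1.25·1.5 = 0.4812
R = v/ω = -1.5/-1.25 = 1.2000
x' = -3 + 1.2000·(sin 0.4812 − sin 2.3562) = -3.2931
y' = 2 − 1.2000·(cos 0.4812 − cos 2.3562) = 0.0877

(-3.2931, 0.0877, 0.4812)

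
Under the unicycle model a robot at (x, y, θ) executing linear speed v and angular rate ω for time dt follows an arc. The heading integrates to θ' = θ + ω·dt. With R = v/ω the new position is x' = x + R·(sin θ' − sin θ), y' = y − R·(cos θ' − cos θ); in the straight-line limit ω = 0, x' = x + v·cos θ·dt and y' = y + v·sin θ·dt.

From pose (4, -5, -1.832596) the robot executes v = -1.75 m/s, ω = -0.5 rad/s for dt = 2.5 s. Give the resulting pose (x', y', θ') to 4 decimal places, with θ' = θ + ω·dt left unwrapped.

(7.1744, -2.4120, -3.0826)

θ' = -1.8326 + -0.5·2.5 = -3.0826
R = v/ω = -1.75/-0.5 = 3.5000
x' = 4 + 3.5000·(sin -3.0826 − sin -1.8326) = 7.1744
y' = -5 − 3.5000·(cos -3.0826 − cos -1.8326) = -2.4120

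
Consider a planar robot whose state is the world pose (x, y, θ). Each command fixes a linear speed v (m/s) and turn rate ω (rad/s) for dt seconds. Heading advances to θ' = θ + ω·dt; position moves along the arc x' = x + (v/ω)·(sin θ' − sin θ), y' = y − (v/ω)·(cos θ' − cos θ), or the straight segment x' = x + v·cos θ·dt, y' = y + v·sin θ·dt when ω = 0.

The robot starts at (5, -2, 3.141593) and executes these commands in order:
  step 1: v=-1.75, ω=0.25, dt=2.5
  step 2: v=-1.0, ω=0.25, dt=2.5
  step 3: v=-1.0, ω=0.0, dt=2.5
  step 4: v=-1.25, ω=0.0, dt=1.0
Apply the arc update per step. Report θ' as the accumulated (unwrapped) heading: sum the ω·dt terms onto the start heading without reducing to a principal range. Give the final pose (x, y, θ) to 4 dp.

step 1: θ'=3.7666 (R=-7.0000) → pose (9.0957, -0.6767, 3.7666)
step 2: θ'=4.3916 (R=-4.0000) → pose (10.5512, 1.3058, 4.3916)
step 3: θ'=4.3916 (straight) → pose (11.3395, 3.6783, 4.3916)
step 4: θ'=4.3916 (straight) → pose (11.7337, 4.8645, 4.3916)

(11.7337, 4.8645, 4.3916)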